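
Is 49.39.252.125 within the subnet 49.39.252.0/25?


Subnet network: 49.39.252.0
Test IP AND mask: 49.39.252.0
Yes, 49.39.252.125 is in 49.39.252.0/25


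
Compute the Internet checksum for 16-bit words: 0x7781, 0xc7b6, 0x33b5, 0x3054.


Sum all words (with carry folding):
+ 0x7781 = 0x7781
+ 0xc7b6 = 0x3f38
+ 0x33b5 = 0x72ed
+ 0x3054 = 0xa341
One's complement: ~0xa341
Checksum = 0x5cbe


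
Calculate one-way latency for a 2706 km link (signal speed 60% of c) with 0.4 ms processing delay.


Speed = 0.6 * 3e5 km/s = 180000 km/s
Propagation delay = 2706 / 180000 = 0.015 s = 15.0333 ms
Processing delay = 0.4 ms
Total one-way latency = 15.4333 ms


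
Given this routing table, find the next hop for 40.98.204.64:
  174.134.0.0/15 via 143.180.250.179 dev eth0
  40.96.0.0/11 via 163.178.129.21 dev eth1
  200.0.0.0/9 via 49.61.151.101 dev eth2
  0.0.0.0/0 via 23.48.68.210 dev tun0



Longest prefix match for 40.98.204.64:
  /15 174.134.0.0: no
  /11 40.96.0.0: MATCH
  /9 200.0.0.0: no
  /0 0.0.0.0: MATCH
Selected: next-hop 163.178.129.21 via eth1 (matched /11)


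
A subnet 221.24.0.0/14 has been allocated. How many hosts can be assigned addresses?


Host bits = 32 - 14 = 18
Total addresses = 2^18 = 262144
Usable = total - 2 (network and broadcast)
Usable hosts: 262142


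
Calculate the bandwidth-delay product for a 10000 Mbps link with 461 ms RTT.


BDP = bandwidth * RTT
= 10000 Mbps * 461 ms
= 10000 * 1e6 * 461 / 1000 bits
= 4610000000 bits
= 576250000 bytes
= 562744.1406 KB
BDP = 4610000000 bits (576250000 bytes)


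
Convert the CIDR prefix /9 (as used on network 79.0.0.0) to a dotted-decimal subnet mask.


/9 means 9 network bits, 23 host bits
Binary: 11111111100000000000000000000000
Mask: 255.128.0.0


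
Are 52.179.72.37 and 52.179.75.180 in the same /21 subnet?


Mask: 255.255.248.0
52.179.72.37 AND mask = 52.179.72.0
52.179.75.180 AND mask = 52.179.72.0
Yes, same subnet (52.179.72.0)


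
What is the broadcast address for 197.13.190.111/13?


Network: 197.8.0.0/13
Host bits = 19
Set all host bits to 1:
Broadcast: 197.15.255.255


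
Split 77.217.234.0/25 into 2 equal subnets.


New prefix = 25 + 1 = 26
Each subnet has 64 addresses
  77.217.234.0/26
  77.217.234.64/26
Subnets: 77.217.234.0/26, 77.217.234.64/26


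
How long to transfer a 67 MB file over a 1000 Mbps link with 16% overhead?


Effective throughput = 1000 * (1 - 16/100) = 840 Mbps
File size in Mb = 67 * 8 = 536 Mb
Time = 536 / 840
Time = 0.6381 seconds


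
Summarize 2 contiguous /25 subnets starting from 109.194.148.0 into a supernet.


Original prefix: /25
Number of subnets: 2 = 2^1
New prefix = 25 - 1 = 24
Supernet: 109.194.148.0/24


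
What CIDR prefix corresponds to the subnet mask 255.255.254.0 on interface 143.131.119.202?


Binary: 11111111.11111111.11111110.00000000
Count leading 1s
Prefix: /23


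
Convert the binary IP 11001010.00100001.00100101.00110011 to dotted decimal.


11001010 = 202
00100001 = 33
00100101 = 37
00110011 = 51
IP: 202.33.37.51


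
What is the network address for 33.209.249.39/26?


IP:   00100001.11010001.11111001.00100111
Mask: 11111111.11111111.11111111.11000000
AND operation:
Net:  00100001.11010001.11111001.00000000
Network: 33.209.249.0/26


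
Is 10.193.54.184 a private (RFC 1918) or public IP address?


RFC 1918 private ranges:
  10.0.0.0/8 (10.0.0.0 - 10.255.255.255)
  172.16.0.0/12 (172.16.0.0 - 172.31.255.255)
  192.168.0.0/16 (192.168.0.0 - 192.168.255.255)
Private (in 10.0.0.0/8)


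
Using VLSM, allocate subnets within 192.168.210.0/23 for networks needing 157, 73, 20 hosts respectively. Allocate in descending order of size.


157 hosts -> /24 (254 usable): 192.168.210.0/24
73 hosts -> /25 (126 usable): 192.168.211.0/25
20 hosts -> /27 (30 usable): 192.168.211.128/27
Allocation: 192.168.210.0/24 (157 hosts, 254 usable); 192.168.211.0/25 (73 hosts, 126 usable); 192.168.211.128/27 (20 hosts, 30 usable)


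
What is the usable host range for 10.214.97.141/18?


Network: 10.214.64.0
Broadcast: 10.214.127.255
First usable = network + 1
Last usable = broadcast - 1
Range: 10.214.64.1 to 10.214.127.254


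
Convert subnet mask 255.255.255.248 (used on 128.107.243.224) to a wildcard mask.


Subnet mask: 255.255.255.248
Wildcard = 255.255.255.255 - subnet mask
255 - 255 = 0
255 - 255 = 0
255 - 255 = 0
255 - 248 = 7
Wildcard: 0.0.0.7


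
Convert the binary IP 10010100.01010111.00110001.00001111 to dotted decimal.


10010100 = 148
01010111 = 87
00110001 = 49
00001111 = 15
IP: 148.87.49.15


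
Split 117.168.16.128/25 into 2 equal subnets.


New prefix = 25 + 1 = 26
Each subnet has 64 addresses
  117.168.16.128/26
  117.168.16.192/26
Subnets: 117.168.16.128/26, 117.168.16.192/26


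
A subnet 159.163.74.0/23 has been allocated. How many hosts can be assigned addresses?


Host bits = 32 - 23 = 9
Total addresses = 2^9 = 512
Usable = total - 2 (network and broadcast)
Usable hosts: 510


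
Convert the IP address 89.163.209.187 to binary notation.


89 = 01011001
163 = 10100011
209 = 11010001
187 = 10111011
Binary: 01011001.10100011.11010001.10111011


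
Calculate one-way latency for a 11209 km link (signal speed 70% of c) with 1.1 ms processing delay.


Speed = 0.7 * 3e5 km/s = 210000 km/s
Propagation delay = 11209 / 210000 = 0.0534 s = 53.3762 ms
Processing delay = 1.1 ms
Total one-way latency = 54.4762 ms


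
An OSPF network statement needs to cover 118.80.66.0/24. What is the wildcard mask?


Subnet mask: 255.255.255.0
Wildcard = 255.255.255.255 - subnet mask
255 - 255 = 0
255 - 255 = 0
255 - 255 = 0
255 - 0 = 255
Wildcard: 0.0.0.255


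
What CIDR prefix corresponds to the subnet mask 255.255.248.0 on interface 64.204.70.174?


Binary: 11111111.11111111.11111000.00000000
Count leading 1s
Prefix: /21


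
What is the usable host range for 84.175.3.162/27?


Network: 84.175.3.160
Broadcast: 84.175.3.191
First usable = network + 1
Last usable = broadcast - 1
Range: 84.175.3.161 to 84.175.3.190


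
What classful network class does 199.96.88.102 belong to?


First octet: 199
Binary: 11000111
110xxxxx -> Class C (192-223)
Class C, default mask 255.255.255.0 (/24)


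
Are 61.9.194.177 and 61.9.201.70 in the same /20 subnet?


Mask: 255.255.240.0
61.9.194.177 AND mask = 61.9.192.0
61.9.201.70 AND mask = 61.9.192.0
Yes, same subnet (61.9.192.0)


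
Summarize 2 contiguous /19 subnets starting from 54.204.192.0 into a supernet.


Original prefix: /19
Number of subnets: 2 = 2^1
New prefix = 19 - 1 = 18
Supernet: 54.204.192.0/18


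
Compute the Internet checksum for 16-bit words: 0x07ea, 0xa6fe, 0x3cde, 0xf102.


Sum all words (with carry folding):
+ 0x07ea = 0x07ea
+ 0xa6fe = 0xaee8
+ 0x3cde = 0xebc6
+ 0xf102 = 0xdcc9
One's complement: ~0xdcc9
Checksum = 0x2336


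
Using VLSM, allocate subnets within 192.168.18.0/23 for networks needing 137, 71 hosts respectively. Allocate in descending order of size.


137 hosts -> /24 (254 usable): 192.168.18.0/24
71 hosts -> /25 (126 usable): 192.168.19.0/25
Allocation: 192.168.18.0/24 (137 hosts, 254 usable); 192.168.19.0/25 (71 hosts, 126 usable)


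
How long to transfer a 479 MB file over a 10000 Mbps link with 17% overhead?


Effective throughput = 10000 * (1 - 17/100) = 8300 Mbps
File size in Mb = 479 * 8 = 3832 Mb
Time = 3832 / 8300
Time = 0.4617 seconds


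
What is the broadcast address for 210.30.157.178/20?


Network: 210.30.144.0/20
Host bits = 12
Set all host bits to 1:
Broadcast: 210.30.159.255


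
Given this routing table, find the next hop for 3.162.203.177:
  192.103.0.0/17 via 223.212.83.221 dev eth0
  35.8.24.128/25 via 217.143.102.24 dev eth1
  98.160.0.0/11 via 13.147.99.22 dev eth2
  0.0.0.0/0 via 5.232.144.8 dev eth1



Longest prefix match for 3.162.203.177:
  /17 192.103.0.0: no
  /25 35.8.24.128: no
  /11 98.160.0.0: no
  /0 0.0.0.0: MATCH
Selected: next-hop 5.232.144.8 via eth1 (matched /0)


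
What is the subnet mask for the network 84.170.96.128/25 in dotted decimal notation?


/25 means 25 network bits, 7 host bits
Binary: 11111111111111111111111110000000
Mask: 255.255.255.128


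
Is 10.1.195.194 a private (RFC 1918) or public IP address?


RFC 1918 private ranges:
  10.0.0.0/8 (10.0.0.0 - 10.255.255.255)
  172.16.0.0/12 (172.16.0.0 - 172.31.255.255)
  192.168.0.0/16 (192.168.0.0 - 192.168.255.255)
Private (in 10.0.0.0/8)


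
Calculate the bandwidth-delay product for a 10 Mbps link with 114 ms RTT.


BDP = bandwidth * RTT
= 10 Mbps * 114 ms
= 10 * 1e6 * 114 / 1000 bits
= 1140000 bits
= 142500 bytes
= 139.1602 KB
BDP = 1140000 bits (142500 bytes)


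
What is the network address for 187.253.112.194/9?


IP:   10111011.11111101.01110000.11000010
Mask: 11111111.10000000.00000000.00000000
AND operation:
Net:  10111011.10000000.00000000.00000000
Network: 187.128.0.0/9


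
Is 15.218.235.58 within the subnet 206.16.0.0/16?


Subnet network: 206.16.0.0
Test IP AND mask: 15.218.0.0
No, 15.218.235.58 is not in 206.16.0.0/16


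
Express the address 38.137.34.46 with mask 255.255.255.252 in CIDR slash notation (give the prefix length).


Binary: 11111111.11111111.11111111.11111100
Count leading 1s
Prefix: /30


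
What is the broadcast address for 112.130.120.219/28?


Network: 112.130.120.208/28
Host bits = 4
Set all host bits to 1:
Broadcast: 112.130.120.223


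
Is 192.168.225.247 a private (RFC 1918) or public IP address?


RFC 1918 private ranges:
  10.0.0.0/8 (10.0.0.0 - 10.255.255.255)
  172.16.0.0/12 (172.16.0.0 - 172.31.255.255)
  192.168.0.0/16 (192.168.0.0 - 192.168.255.255)
Private (in 192.168.0.0/16)


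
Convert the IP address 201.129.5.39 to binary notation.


201 = 11001001
129 = 10000001
5 = 00000101
39 = 00100111
Binary: 11001001.10000001.00000101.00100111


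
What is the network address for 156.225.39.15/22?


IP:   10011100.11100001.00100111.00001111
Mask: 11111111.11111111.11111100.00000000
AND operation:
Net:  10011100.11100001.00100100.00000000
Network: 156.225.36.0/22


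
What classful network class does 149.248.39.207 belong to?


First octet: 149
Binary: 10010101
10xxxxxx -> Class B (128-191)
Class B, default mask 255.255.0.0 (/16)


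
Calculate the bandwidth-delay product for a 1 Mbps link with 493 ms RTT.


BDP = bandwidth * RTT
= 1 Mbps * 493 ms
= 1 * 1e6 * 493 / 1000 bits
= 493000 bits
= 61625 bytes
= 60.1807 KB
BDP = 493000 bits (61625 bytes)


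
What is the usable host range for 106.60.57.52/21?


Network: 106.60.56.0
Broadcast: 106.60.63.255
First usable = network + 1
Last usable = broadcast - 1
Range: 106.60.56.1 to 106.60.63.254


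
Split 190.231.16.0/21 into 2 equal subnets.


New prefix = 21 + 1 = 22
Each subnet has 1024 addresses
  190.231.16.0/22
  190.231.20.0/22
Subnets: 190.231.16.0/22, 190.231.20.0/22


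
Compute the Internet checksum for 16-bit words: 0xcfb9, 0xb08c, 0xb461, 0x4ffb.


Sum all words (with carry folding):
+ 0xcfb9 = 0xcfb9
+ 0xb08c = 0x8046
+ 0xb461 = 0x34a8
+ 0x4ffb = 0x84a3
One's complement: ~0x84a3
Checksum = 0x7b5c


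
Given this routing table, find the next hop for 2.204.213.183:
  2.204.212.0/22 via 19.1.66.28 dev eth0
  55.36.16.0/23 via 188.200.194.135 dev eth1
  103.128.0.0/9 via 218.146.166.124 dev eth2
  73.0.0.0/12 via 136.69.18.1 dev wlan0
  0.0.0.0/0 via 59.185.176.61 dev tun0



Longest prefix match for 2.204.213.183:
  /22 2.204.212.0: MATCH
  /23 55.36.16.0: no
  /9 103.128.0.0: no
  /12 73.0.0.0: no
  /0 0.0.0.0: MATCH
Selected: next-hop 19.1.66.28 via eth0 (matched /22)


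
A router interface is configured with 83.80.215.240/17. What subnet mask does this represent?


/17 means 17 network bits, 15 host bits
Binary: 11111111111111111000000000000000
Mask: 255.255.128.0


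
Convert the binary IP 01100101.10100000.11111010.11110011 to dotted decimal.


01100101 = 101
10100000 = 160
11111010 = 250
11110011 = 243
IP: 101.160.250.243


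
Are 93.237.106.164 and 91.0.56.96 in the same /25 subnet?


Mask: 255.255.255.128
93.237.106.164 AND mask = 93.237.106.128
91.0.56.96 AND mask = 91.0.56.0
No, different subnets (93.237.106.128 vs 91.0.56.0)


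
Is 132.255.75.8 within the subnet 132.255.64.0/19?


Subnet network: 132.255.64.0
Test IP AND mask: 132.255.64.0
Yes, 132.255.75.8 is in 132.255.64.0/19


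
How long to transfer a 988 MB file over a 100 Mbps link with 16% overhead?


Effective throughput = 100 * (1 - 16/100) = 84 Mbps
File size in Mb = 988 * 8 = 7904 Mb
Time = 7904 / 84
Time = 94.0952 seconds


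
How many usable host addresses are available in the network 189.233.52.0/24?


Host bits = 32 - 24 = 8
Total addresses = 2^8 = 256
Usable = total - 2 (network and broadcast)
Usable hosts: 254


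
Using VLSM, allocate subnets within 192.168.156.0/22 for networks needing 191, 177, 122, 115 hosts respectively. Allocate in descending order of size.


191 hosts -> /24 (254 usable): 192.168.156.0/24
177 hosts -> /24 (254 usable): 192.168.157.0/24
122 hosts -> /25 (126 usable): 192.168.158.0/25
115 hosts -> /25 (126 usable): 192.168.158.128/25
Allocation: 192.168.156.0/24 (191 hosts, 254 usable); 192.168.157.0/24 (177 hosts, 254 usable); 192.168.158.0/25 (122 hosts, 126 usable); 192.168.158.128/25 (115 hosts, 126 usable)


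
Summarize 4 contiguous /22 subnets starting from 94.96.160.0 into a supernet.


Original prefix: /22
Number of subnets: 4 = 2^2
New prefix = 22 - 2 = 20
Supernet: 94.96.160.0/20


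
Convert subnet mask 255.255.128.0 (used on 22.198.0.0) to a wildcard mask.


Subnet mask: 255.255.128.0
Wildcard = 255.255.255.255 - subnet mask
255 - 255 = 0
255 - 255 = 0
255 - 128 = 127
255 - 0 = 255
Wildcard: 0.0.127.255


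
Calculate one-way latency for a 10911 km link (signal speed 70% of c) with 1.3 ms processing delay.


Speed = 0.7 * 3e5 km/s = 210000 km/s
Propagation delay = 10911 / 210000 = 0.052 s = 51.9571 ms
Processing delay = 1.3 ms
Total one-way latency = 53.2571 ms


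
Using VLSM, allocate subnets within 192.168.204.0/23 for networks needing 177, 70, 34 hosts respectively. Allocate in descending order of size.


177 hosts -> /24 (254 usable): 192.168.204.0/24
70 hosts -> /25 (126 usable): 192.168.205.0/25
34 hosts -> /26 (62 usable): 192.168.205.128/26
Allocation: 192.168.204.0/24 (177 hosts, 254 usable); 192.168.205.0/25 (70 hosts, 126 usable); 192.168.205.128/26 (34 hosts, 62 usable)


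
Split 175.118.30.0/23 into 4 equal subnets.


New prefix = 23 + 2 = 25
Each subnet has 128 addresses
  175.118.30.0/25
  175.118.30.128/25
  175.118.31.0/25
  175.118.31.128/25
Subnets: 175.118.30.0/25, 175.118.30.128/25, 175.118.31.0/25, 175.118.31.128/25


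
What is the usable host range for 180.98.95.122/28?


Network: 180.98.95.112
Broadcast: 180.98.95.127
First usable = network + 1
Last usable = broadcast - 1
Range: 180.98.95.113 to 180.98.95.126


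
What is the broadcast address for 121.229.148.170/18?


Network: 121.229.128.0/18
Host bits = 14
Set all host bits to 1:
Broadcast: 121.229.191.255


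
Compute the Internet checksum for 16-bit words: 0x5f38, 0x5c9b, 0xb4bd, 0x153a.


Sum all words (with carry folding):
+ 0x5f38 = 0x5f38
+ 0x5c9b = 0xbbd3
+ 0xb4bd = 0x7091
+ 0x153a = 0x85cb
One's complement: ~0x85cb
Checksum = 0x7a34


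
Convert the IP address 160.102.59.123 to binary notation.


160 = 10100000
102 = 01100110
59 = 00111011
123 = 01111011
Binary: 10100000.01100110.00111011.01111011


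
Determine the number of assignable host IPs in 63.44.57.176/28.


Host bits = 32 - 28 = 4
Total addresses = 2^4 = 16
Usable = total - 2 (network and broadcast)
Usable hosts: 14


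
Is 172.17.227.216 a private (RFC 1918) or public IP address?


RFC 1918 private ranges:
  10.0.0.0/8 (10.0.0.0 - 10.255.255.255)
  172.16.0.0/12 (172.16.0.0 - 172.31.255.255)
  192.168.0.0/16 (192.168.0.0 - 192.168.255.255)
Private (in 172.16.0.0/12)


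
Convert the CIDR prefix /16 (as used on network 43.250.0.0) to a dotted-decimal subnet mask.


/16 means 16 network bits, 16 host bits
Binary: 11111111111111110000000000000000
Mask: 255.255.0.0


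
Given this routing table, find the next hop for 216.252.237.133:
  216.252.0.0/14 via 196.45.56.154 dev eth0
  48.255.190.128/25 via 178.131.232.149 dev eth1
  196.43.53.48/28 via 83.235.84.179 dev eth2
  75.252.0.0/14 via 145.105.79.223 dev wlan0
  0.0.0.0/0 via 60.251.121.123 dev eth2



Longest prefix match for 216.252.237.133:
  /14 216.252.0.0: MATCH
  /25 48.255.190.128: no
  /28 196.43.53.48: no
  /14 75.252.0.0: no
  /0 0.0.0.0: MATCH
Selected: next-hop 196.45.56.154 via eth0 (matched /14)


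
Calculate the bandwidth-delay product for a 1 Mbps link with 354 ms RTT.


BDP = bandwidth * RTT
= 1 Mbps * 354 ms
= 1 * 1e6 * 354 / 1000 bits
= 354000 bits
= 44250 bytes
= 43.2129 KB
BDP = 354000 bits (44250 bytes)


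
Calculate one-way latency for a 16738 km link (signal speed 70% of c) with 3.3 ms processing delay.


Speed = 0.7 * 3e5 km/s = 210000 km/s
Propagation delay = 16738 / 210000 = 0.0797 s = 79.7048 ms
Processing delay = 3.3 ms
Total one-way latency = 83.0048 ms


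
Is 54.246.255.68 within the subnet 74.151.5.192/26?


Subnet network: 74.151.5.192
Test IP AND mask: 54.246.255.64
No, 54.246.255.68 is not in 74.151.5.192/26


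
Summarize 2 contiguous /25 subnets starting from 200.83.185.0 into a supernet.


Original prefix: /25
Number of subnets: 2 = 2^1
New prefix = 25 - 1 = 24
Supernet: 200.83.185.0/24


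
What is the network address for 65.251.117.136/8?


IP:   01000001.11111011.01110101.10001000
Mask: 11111111.00000000.00000000.00000000
AND operation:
Net:  01000001.00000000.00000000.00000000
Network: 65.0.0.0/8


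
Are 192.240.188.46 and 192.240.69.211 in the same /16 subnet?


Mask: 255.255.0.0
192.240.188.46 AND mask = 192.240.0.0
192.240.69.211 AND mask = 192.240.0.0
Yes, same subnet (192.240.0.0)


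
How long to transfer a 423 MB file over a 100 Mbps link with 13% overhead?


Effective throughput = 100 * (1 - 13/100) = 87 Mbps
File size in Mb = 423 * 8 = 3384 Mb
Time = 3384 / 87
Time = 38.8966 seconds


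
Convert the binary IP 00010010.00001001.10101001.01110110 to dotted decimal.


00010010 = 18
00001001 = 9
10101001 = 169
01110110 = 118
IP: 18.9.169.118


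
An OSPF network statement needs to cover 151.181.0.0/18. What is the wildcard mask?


Subnet mask: 255.255.192.0
Wildcard = 255.255.255.255 - subnet mask
255 - 255 = 0
255 - 255 = 0
255 - 192 = 63
255 - 0 = 255
Wildcard: 0.0.63.255


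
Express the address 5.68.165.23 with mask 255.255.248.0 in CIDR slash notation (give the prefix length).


Binary: 11111111.11111111.11111000.00000000
Count leading 1s
Prefix: /21


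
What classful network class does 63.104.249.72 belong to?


First octet: 63
Binary: 00111111
0xxxxxxx -> Class A (1-126)
Class A, default mask 255.0.0.0 (/8)


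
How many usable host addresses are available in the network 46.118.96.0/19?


Host bits = 32 - 19 = 13
Total addresses = 2^13 = 8192
Usable = total - 2 (network and broadcast)
Usable hosts: 8190


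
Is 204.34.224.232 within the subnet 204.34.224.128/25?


Subnet network: 204.34.224.128
Test IP AND mask: 204.34.224.128
Yes, 204.34.224.232 is in 204.34.224.128/25


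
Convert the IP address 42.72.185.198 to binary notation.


42 = 00101010
72 = 01001000
185 = 10111001
198 = 11000110
Binary: 00101010.01001000.10111001.11000110


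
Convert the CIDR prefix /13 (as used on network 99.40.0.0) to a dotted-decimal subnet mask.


/13 means 13 network bits, 19 host bits
Binary: 11111111111110000000000000000000
Mask: 255.248.0.0


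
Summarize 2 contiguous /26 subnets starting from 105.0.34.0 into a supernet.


Original prefix: /26
Number of subnets: 2 = 2^1
New prefix = 26 - 1 = 25
Supernet: 105.0.34.0/25


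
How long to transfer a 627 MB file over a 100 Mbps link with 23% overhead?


Effective throughput = 100 * (1 - 23/100) = 77 Mbps
File size in Mb = 627 * 8 = 5016 Mb
Time = 5016 / 77
Time = 65.1429 seconds


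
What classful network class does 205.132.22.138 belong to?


First octet: 205
Binary: 11001101
110xxxxx -> Class C (192-223)
Class C, default mask 255.255.255.0 (/24)


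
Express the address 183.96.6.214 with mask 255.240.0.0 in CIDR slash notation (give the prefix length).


Binary: 11111111.11110000.00000000.00000000
Count leading 1s
Prefix: /12


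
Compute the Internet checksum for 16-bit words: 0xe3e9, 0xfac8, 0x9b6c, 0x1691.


Sum all words (with carry folding):
+ 0xe3e9 = 0xe3e9
+ 0xfac8 = 0xdeb2
+ 0x9b6c = 0x7a1f
+ 0x1691 = 0x90b0
One's complement: ~0x90b0
Checksum = 0x6f4f


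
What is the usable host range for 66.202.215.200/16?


Network: 66.202.0.0
Broadcast: 66.202.255.255
First usable = network + 1
Last usable = broadcast - 1
Range: 66.202.0.1 to 66.202.255.254


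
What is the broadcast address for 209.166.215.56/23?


Network: 209.166.214.0/23
Host bits = 9
Set all host bits to 1:
Broadcast: 209.166.215.255


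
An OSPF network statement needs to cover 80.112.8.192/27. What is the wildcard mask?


Subnet mask: 255.255.255.224
Wildcard = 255.255.255.255 - subnet mask
255 - 255 = 0
255 - 255 = 0
255 - 255 = 0
255 - 224 = 31
Wildcard: 0.0.0.31


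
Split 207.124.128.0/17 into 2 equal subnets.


New prefix = 17 + 1 = 18
Each subnet has 16384 addresses
  207.124.128.0/18
  207.124.192.0/18
Subnets: 207.124.128.0/18, 207.124.192.0/18


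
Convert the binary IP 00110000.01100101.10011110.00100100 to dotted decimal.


00110000 = 48
01100101 = 101
10011110 = 158
00100100 = 36
IP: 48.101.158.36


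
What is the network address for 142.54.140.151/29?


IP:   10001110.00110110.10001100.10010111
Mask: 11111111.11111111.11111111.11111000
AND operation:
Net:  10001110.00110110.10001100.10010000
Network: 142.54.140.144/29


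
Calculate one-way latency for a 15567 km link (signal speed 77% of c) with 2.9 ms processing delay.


Speed = 0.77 * 3e5 km/s = 231000 km/s
Propagation delay = 15567 / 231000 = 0.0674 s = 67.3896 ms
Processing delay = 2.9 ms
Total one-way latency = 70.2896 ms


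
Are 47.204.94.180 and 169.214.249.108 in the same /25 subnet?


Mask: 255.255.255.128
47.204.94.180 AND mask = 47.204.94.128
169.214.249.108 AND mask = 169.214.249.0
No, different subnets (47.204.94.128 vs 169.214.249.0)


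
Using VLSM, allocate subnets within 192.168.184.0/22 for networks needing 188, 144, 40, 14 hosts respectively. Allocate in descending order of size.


188 hosts -> /24 (254 usable): 192.168.184.0/24
144 hosts -> /24 (254 usable): 192.168.185.0/24
40 hosts -> /26 (62 usable): 192.168.186.0/26
14 hosts -> /28 (14 usable): 192.168.186.64/28
Allocation: 192.168.184.0/24 (188 hosts, 254 usable); 192.168.185.0/24 (144 hosts, 254 usable); 192.168.186.0/26 (40 hosts, 62 usable); 192.168.186.64/28 (14 hosts, 14 usable)


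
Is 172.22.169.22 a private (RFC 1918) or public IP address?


RFC 1918 private ranges:
  10.0.0.0/8 (10.0.0.0 - 10.255.255.255)
  172.16.0.0/12 (172.16.0.0 - 172.31.255.255)
  192.168.0.0/16 (192.168.0.0 - 192.168.255.255)
Private (in 172.16.0.0/12)


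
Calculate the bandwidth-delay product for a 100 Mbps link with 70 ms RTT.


BDP = bandwidth * RTT
= 100 Mbps * 70 ms
= 100 * 1e6 * 70 / 1000 bits
= 7000000 bits
= 875000 bytes
= 854.4922 KB
BDP = 7000000 bits (875000 bytes)


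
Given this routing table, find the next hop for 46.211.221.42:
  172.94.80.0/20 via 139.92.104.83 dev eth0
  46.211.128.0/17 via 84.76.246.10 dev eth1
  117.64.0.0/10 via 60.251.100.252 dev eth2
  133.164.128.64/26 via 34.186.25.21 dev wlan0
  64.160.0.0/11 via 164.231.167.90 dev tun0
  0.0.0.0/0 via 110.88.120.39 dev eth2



Longest prefix match for 46.211.221.42:
  /20 172.94.80.0: no
  /17 46.211.128.0: MATCH
  /10 117.64.0.0: no
  /26 133.164.128.64: no
  /11 64.160.0.0: no
  /0 0.0.0.0: MATCH
Selected: next-hop 84.76.246.10 via eth1 (matched /17)


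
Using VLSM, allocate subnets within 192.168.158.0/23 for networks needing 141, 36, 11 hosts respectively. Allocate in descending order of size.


141 hosts -> /24 (254 usable): 192.168.158.0/24
36 hosts -> /26 (62 usable): 192.168.159.0/26
11 hosts -> /28 (14 usable): 192.168.159.64/28
Allocation: 192.168.158.0/24 (141 hosts, 254 usable); 192.168.159.0/26 (36 hosts, 62 usable); 192.168.159.64/28 (11 hosts, 14 usable)


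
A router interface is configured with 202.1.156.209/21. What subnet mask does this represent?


/21 means 21 network bits, 11 host bits
Binary: 11111111111111111111100000000000
Mask: 255.255.248.0


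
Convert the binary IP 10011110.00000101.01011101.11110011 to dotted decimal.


10011110 = 158
00000101 = 5
01011101 = 93
11110011 = 243
IP: 158.5.93.243


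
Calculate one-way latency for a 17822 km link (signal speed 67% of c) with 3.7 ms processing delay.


Speed = 0.67 * 3e5 km/s = 201000 km/s
Propagation delay = 17822 / 201000 = 0.0887 s = 88.6667 ms
Processing delay = 3.7 ms
Total one-way latency = 92.3667 ms


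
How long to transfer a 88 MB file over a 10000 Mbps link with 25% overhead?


Effective throughput = 10000 * (1 - 25/100) = 7500 Mbps
File size in Mb = 88 * 8 = 704 Mb
Time = 704 / 7500
Time = 0.0939 seconds


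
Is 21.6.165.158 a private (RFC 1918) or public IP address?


RFC 1918 private ranges:
  10.0.0.0/8 (10.0.0.0 - 10.255.255.255)
  172.16.0.0/12 (172.16.0.0 - 172.31.255.255)
  192.168.0.0/16 (192.168.0.0 - 192.168.255.255)
Public (not in any RFC 1918 range)


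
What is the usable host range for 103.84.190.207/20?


Network: 103.84.176.0
Broadcast: 103.84.191.255
First usable = network + 1
Last usable = broadcast - 1
Range: 103.84.176.1 to 103.84.191.254


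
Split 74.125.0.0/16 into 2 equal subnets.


New prefix = 16 + 1 = 17
Each subnet has 32768 addresses
  74.125.0.0/17
  74.125.128.0/17
Subnets: 74.125.0.0/17, 74.125.128.0/17


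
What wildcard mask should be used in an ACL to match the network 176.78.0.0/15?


Subnet mask: 255.254.0.0
Wildcard = 255.255.255.255 - subnet mask
255 - 255 = 0
255 - 254 = 1
255 - 0 = 255
255 - 0 = 255
Wildcard: 0.1.255.255


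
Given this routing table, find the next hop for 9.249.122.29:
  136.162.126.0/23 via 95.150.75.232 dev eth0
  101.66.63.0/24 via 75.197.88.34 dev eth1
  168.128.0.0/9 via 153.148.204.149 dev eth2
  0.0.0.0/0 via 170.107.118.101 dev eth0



Longest prefix match for 9.249.122.29:
  /23 136.162.126.0: no
  /24 101.66.63.0: no
  /9 168.128.0.0: no
  /0 0.0.0.0: MATCH
Selected: next-hop 170.107.118.101 via eth0 (matched /0)


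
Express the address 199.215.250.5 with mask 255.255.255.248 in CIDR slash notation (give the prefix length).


Binary: 11111111.11111111.11111111.11111000
Count leading 1s
Prefix: /29


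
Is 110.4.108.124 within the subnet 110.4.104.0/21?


Subnet network: 110.4.104.0
Test IP AND mask: 110.4.104.0
Yes, 110.4.108.124 is in 110.4.104.0/21


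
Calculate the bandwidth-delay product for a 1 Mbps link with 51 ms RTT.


BDP = bandwidth * RTT
= 1 Mbps * 51 ms
= 1 * 1e6 * 51 / 1000 bits
= 51000 bits
= 6375 bytes
= 6.2256 KB
BDP = 51000 bits (6375 bytes)


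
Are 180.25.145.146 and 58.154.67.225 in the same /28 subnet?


Mask: 255.255.255.240
180.25.145.146 AND mask = 180.25.145.144
58.154.67.225 AND mask = 58.154.67.224
No, different subnets (180.25.145.144 vs 58.154.67.224)


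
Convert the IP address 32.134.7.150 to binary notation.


32 = 00100000
134 = 10000110
7 = 00000111
150 = 10010110
Binary: 00100000.10000110.00000111.10010110


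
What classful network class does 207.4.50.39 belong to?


First octet: 207
Binary: 11001111
110xxxxx -> Class C (192-223)
Class C, default mask 255.255.255.0 (/24)


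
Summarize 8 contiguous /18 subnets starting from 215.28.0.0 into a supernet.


Original prefix: /18
Number of subnets: 8 = 2^3
New prefix = 18 - 3 = 15
Supernet: 215.28.0.0/15


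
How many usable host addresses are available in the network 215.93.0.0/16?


Host bits = 32 - 16 = 16
Total addresses = 2^16 = 65536
Usable = total - 2 (network and broadcast)
Usable hosts: 65534


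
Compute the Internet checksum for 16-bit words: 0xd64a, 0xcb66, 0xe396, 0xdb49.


Sum all words (with carry folding):
+ 0xd64a = 0xd64a
+ 0xcb66 = 0xa1b1
+ 0xe396 = 0x8548
+ 0xdb49 = 0x6092
One's complement: ~0x6092
Checksum = 0x9f6d


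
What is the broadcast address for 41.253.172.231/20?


Network: 41.253.160.0/20
Host bits = 12
Set all host bits to 1:
Broadcast: 41.253.175.255


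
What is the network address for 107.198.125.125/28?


IP:   01101011.11000110.01111101.01111101
Mask: 11111111.11111111.11111111.11110000
AND operation:
Net:  01101011.11000110.01111101.01110000
Network: 107.198.125.112/28


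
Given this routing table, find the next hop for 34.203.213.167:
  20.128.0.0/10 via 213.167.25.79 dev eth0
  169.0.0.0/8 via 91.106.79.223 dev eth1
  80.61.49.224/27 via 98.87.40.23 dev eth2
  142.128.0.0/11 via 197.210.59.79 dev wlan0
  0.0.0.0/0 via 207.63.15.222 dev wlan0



Longest prefix match for 34.203.213.167:
  /10 20.128.0.0: no
  /8 169.0.0.0: no
  /27 80.61.49.224: no
  /11 142.128.0.0: no
  /0 0.0.0.0: MATCH
Selected: next-hop 207.63.15.222 via wlan0 (matched /0)


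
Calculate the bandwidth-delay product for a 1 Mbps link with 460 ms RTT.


BDP = bandwidth * RTT
= 1 Mbps * 460 ms
= 1 * 1e6 * 460 / 1000 bits
= 460000 bits
= 57500 bytes
= 56.1523 KB
BDP = 460000 bits (57500 bytes)


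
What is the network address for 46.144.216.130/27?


IP:   00101110.10010000.11011000.10000010
Mask: 11111111.11111111.11111111.11100000
AND operation:
Net:  00101110.10010000.11011000.10000000
Network: 46.144.216.128/27


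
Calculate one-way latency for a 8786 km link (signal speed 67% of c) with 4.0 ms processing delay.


Speed = 0.67 * 3e5 km/s = 201000 km/s
Propagation delay = 8786 / 201000 = 0.0437 s = 43.7114 ms
Processing delay = 4.0 ms
Total one-way latency = 47.7114 ms


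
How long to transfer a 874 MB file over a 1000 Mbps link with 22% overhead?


Effective throughput = 1000 * (1 - 22/100) = 780 Mbps
File size in Mb = 874 * 8 = 6992 Mb
Time = 6992 / 780
Time = 8.9641 seconds


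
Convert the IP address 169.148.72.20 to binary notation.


169 = 10101001
148 = 10010100
72 = 01001000
20 = 00010100
Binary: 10101001.10010100.01001000.00010100


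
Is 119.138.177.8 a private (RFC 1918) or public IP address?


RFC 1918 private ranges:
  10.0.0.0/8 (10.0.0.0 - 10.255.255.255)
  172.16.0.0/12 (172.16.0.0 - 172.31.255.255)
  192.168.0.0/16 (192.168.0.0 - 192.168.255.255)
Public (not in any RFC 1918 range)


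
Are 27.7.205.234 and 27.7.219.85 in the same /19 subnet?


Mask: 255.255.224.0
27.7.205.234 AND mask = 27.7.192.0
27.7.219.85 AND mask = 27.7.192.0
Yes, same subnet (27.7.192.0)


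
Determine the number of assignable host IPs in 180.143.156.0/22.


Host bits = 32 - 22 = 10
Total addresses = 2^10 = 1024
Usable = total - 2 (network and broadcast)
Usable hosts: 1022


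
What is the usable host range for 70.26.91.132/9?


Network: 70.0.0.0
Broadcast: 70.127.255.255
First usable = network + 1
Last usable = broadcast - 1
Range: 70.0.0.1 to 70.127.255.254


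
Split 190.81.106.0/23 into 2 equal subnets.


New prefix = 23 + 1 = 24
Each subnet has 256 addresses
  190.81.106.0/24
  190.81.107.0/24
Subnets: 190.81.106.0/24, 190.81.107.0/24


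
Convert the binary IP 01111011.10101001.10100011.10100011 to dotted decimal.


01111011 = 123
10101001 = 169
10100011 = 163
10100011 = 163
IP: 123.169.163.163


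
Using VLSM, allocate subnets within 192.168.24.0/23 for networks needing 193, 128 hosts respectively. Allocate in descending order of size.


193 hosts -> /24 (254 usable): 192.168.24.0/24
128 hosts -> /24 (254 usable): 192.168.25.0/24
Allocation: 192.168.24.0/24 (193 hosts, 254 usable); 192.168.25.0/24 (128 hosts, 254 usable)


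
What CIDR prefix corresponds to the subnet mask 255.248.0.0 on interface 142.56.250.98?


Binary: 11111111.11111000.00000000.00000000
Count leading 1s
Prefix: /13


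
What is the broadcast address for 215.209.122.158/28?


Network: 215.209.122.144/28
Host bits = 4
Set all host bits to 1:
Broadcast: 215.209.122.159


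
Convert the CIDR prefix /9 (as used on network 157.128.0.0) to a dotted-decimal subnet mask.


/9 means 9 network bits, 23 host bits
Binary: 11111111100000000000000000000000
Mask: 255.128.0.0


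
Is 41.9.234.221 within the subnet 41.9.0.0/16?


Subnet network: 41.9.0.0
Test IP AND mask: 41.9.0.0
Yes, 41.9.234.221 is in 41.9.0.0/16


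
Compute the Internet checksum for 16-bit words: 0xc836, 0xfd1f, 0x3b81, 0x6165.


Sum all words (with carry folding):
+ 0xc836 = 0xc836
+ 0xfd1f = 0xc556
+ 0x3b81 = 0x00d8
+ 0x6165 = 0x623d
One's complement: ~0x623d
Checksum = 0x9dc2


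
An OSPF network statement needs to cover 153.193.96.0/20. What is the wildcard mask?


Subnet mask: 255.255.240.0
Wildcard = 255.255.255.255 - subnet mask
255 - 255 = 0
255 - 255 = 0
255 - 240 = 15
255 - 0 = 255
Wildcard: 0.0.15.255


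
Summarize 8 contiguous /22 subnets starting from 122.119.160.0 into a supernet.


Original prefix: /22
Number of subnets: 8 = 2^3
New prefix = 22 - 3 = 19
Supernet: 122.119.160.0/19


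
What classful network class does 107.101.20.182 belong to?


First octet: 107
Binary: 01101011
0xxxxxxx -> Class A (1-126)
Class A, default mask 255.0.0.0 (/8)


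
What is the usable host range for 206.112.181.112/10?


Network: 206.64.0.0
Broadcast: 206.127.255.255
First usable = network + 1
Last usable = broadcast - 1
Range: 206.64.0.1 to 206.127.255.254


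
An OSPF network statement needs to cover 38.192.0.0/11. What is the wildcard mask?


Subnet mask: 255.224.0.0
Wildcard = 255.255.255.255 - subnet mask
255 - 255 = 0
255 - 224 = 31
255 - 0 = 255
255 - 0 = 255
Wildcard: 0.31.255.255


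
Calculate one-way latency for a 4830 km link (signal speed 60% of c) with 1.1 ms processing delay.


Speed = 0.6 * 3e5 km/s = 180000 km/s
Propagation delay = 4830 / 180000 = 0.0268 s = 26.8333 ms
Processing delay = 1.1 ms
Total one-way latency = 27.9333 ms


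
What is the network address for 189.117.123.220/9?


IP:   10111101.01110101.01111011.11011100
Mask: 11111111.10000000.00000000.00000000
AND operation:
Net:  10111101.00000000.00000000.00000000
Network: 189.0.0.0/9


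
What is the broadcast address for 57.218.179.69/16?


Network: 57.218.0.0/16
Host bits = 16
Set all host bits to 1:
Broadcast: 57.218.255.255


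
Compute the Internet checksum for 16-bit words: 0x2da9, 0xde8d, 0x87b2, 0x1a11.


Sum all words (with carry folding):
+ 0x2da9 = 0x2da9
+ 0xde8d = 0x0c37
+ 0x87b2 = 0x93e9
+ 0x1a11 = 0xadfa
One's complement: ~0xadfa
Checksum = 0x5205


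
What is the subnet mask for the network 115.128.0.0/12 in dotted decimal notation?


/12 means 12 network bits, 20 host bits
Binary: 11111111111100000000000000000000
Mask: 255.240.0.0


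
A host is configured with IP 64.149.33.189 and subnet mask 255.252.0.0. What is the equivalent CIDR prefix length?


Binary: 11111111.11111100.00000000.00000000
Count leading 1s
Prefix: /14


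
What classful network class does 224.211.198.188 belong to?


First octet: 224
Binary: 11100000
1110xxxx -> Class D (224-239)
Class D (multicast), default mask N/A


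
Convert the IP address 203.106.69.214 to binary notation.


203 = 11001011
106 = 01101010
69 = 01000101
214 = 11010110
Binary: 11001011.01101010.01000101.11010110


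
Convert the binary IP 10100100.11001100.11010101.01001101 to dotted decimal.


10100100 = 164
11001100 = 204
11010101 = 213
01001101 = 77
IP: 164.204.213.77


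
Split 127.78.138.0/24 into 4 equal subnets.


New prefix = 24 + 2 = 26
Each subnet has 64 addresses
  127.78.138.0/26
  127.78.138.64/26
  127.78.138.128/26
  127.78.138.192/26
Subnets: 127.78.138.0/26, 127.78.138.64/26, 127.78.138.128/26, 127.78.138.192/26


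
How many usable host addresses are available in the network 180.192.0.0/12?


Host bits = 32 - 12 = 20
Total addresses = 2^20 = 1048576
Usable = total - 2 (network and broadcast)
Usable hosts: 1048574


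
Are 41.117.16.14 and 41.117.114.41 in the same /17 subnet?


Mask: 255.255.128.0
41.117.16.14 AND mask = 41.117.0.0
41.117.114.41 AND mask = 41.117.0.0
Yes, same subnet (41.117.0.0)


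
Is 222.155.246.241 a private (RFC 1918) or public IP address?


RFC 1918 private ranges:
  10.0.0.0/8 (10.0.0.0 - 10.255.255.255)
  172.16.0.0/12 (172.16.0.0 - 172.31.255.255)
  192.168.0.0/16 (192.168.0.0 - 192.168.255.255)
Public (not in any RFC 1918 range)


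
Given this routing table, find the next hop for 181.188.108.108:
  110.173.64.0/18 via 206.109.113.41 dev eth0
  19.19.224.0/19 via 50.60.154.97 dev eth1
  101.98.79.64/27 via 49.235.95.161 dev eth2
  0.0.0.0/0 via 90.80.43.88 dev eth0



Longest prefix match for 181.188.108.108:
  /18 110.173.64.0: no
  /19 19.19.224.0: no
  /27 101.98.79.64: no
  /0 0.0.0.0: MATCH
Selected: next-hop 90.80.43.88 via eth0 (matched /0)


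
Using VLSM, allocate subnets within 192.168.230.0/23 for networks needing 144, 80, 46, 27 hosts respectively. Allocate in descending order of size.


144 hosts -> /24 (254 usable): 192.168.230.0/24
80 hosts -> /25 (126 usable): 192.168.231.0/25
46 hosts -> /26 (62 usable): 192.168.231.128/26
27 hosts -> /27 (30 usable): 192.168.231.192/27
Allocation: 192.168.230.0/24 (144 hosts, 254 usable); 192.168.231.0/25 (80 hosts, 126 usable); 192.168.231.128/26 (46 hosts, 62 usable); 192.168.231.192/27 (27 hosts, 30 usable)


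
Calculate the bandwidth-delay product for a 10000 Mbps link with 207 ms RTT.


BDP = bandwidth * RTT
= 10000 Mbps * 207 ms
= 10000 * 1e6 * 207 / 1000 bits
= 2070000000 bits
= 258750000 bytes
= 252685.5469 KB
BDP = 2070000000 bits (258750000 bytes)


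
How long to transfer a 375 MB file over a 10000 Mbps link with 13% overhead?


Effective throughput = 10000 * (1 - 13/100) = 8700 Mbps
File size in Mb = 375 * 8 = 3000 Mb
Time = 3000 / 8700
Time = 0.3448 seconds


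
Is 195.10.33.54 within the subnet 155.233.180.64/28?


Subnet network: 155.233.180.64
Test IP AND mask: 195.10.33.48
No, 195.10.33.54 is not in 155.233.180.64/28


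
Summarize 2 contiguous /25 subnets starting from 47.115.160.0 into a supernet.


Original prefix: /25
Number of subnets: 2 = 2^1
New prefix = 25 - 1 = 24
Supernet: 47.115.160.0/24


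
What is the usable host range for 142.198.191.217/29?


Network: 142.198.191.216
Broadcast: 142.198.191.223
First usable = network + 1
Last usable = broadcast - 1
Range: 142.198.191.217 to 142.198.191.222


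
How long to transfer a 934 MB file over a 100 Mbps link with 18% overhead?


Effective throughput = 100 * (1 - 18/100) = 82 Mbps
File size in Mb = 934 * 8 = 7472 Mb
Time = 7472 / 82
Time = 91.122 seconds


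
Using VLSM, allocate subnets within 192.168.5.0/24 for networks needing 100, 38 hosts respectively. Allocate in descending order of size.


100 hosts -> /25 (126 usable): 192.168.5.0/25
38 hosts -> /26 (62 usable): 192.168.5.128/26
Allocation: 192.168.5.0/25 (100 hosts, 126 usable); 192.168.5.128/26 (38 hosts, 62 usable)


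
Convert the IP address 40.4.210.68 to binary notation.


40 = 00101000
4 = 00000100
210 = 11010010
68 = 01000100
Binary: 00101000.00000100.11010010.01000100


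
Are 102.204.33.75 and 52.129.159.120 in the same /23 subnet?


Mask: 255.255.254.0
102.204.33.75 AND mask = 102.204.32.0
52.129.159.120 AND mask = 52.129.158.0
No, different subnets (102.204.32.0 vs 52.129.158.0)


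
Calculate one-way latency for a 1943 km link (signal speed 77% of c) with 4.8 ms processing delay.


Speed = 0.77 * 3e5 km/s = 231000 km/s
Propagation delay = 1943 / 231000 = 0.0084 s = 8.4113 ms
Processing delay = 4.8 ms
Total one-way latency = 13.2113 ms
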